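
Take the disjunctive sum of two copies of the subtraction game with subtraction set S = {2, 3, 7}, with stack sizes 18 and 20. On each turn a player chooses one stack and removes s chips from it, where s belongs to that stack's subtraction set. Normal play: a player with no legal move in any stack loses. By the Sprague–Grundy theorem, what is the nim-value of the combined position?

1

All stacks use S = {2, 3, 7}:
G(0) = 0
G(1) = mex{} = 0
G(2) = mex{0} = 1
G(3) = mex{0,0} = 1
G(4) = mex{1,0} = 2
G(5) = mex{1,1} = 0
G(6) = mex{2,1} = 0
G(7) = mex{0,2,0} = 1
G(8) = mex{0,0,0} = 1
G(9) = mex{1,0,1} = 2
G(10) = mex{1,1,1} = 0
G(11) = mex{2,1,2} = 0
G(12) = mex{0,2,0} = 1
G(13) = mex{0,0,0} = 1
G(14) = mex{1,0,1} = 2
G(15) = mex{1,1,1} = 0
G(16) = mex{2,1,2} = 0
G(17) = mex{0,2,0} = 1
G(18) = mex{0,0,0} = 1
G(19) = mex{1,0,1} = 2
G(20) = mex{1,1,1} = 0
Stack A: G(18) = 1.
Stack B: G(20) = 0.
Combined Grundy value = 1 ⊕ 0 = 1.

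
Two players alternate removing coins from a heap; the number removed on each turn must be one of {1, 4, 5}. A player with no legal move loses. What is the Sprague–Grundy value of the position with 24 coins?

0

n :  0  1  2  3  4  5  6  7  8  9 10 11 12 13 14 15 16 17 18 19 20 21 22 23 24
G :  0  1  0  1  2  3  2  3  0  1  0  1  2  3  2  3  0  1  0  1  2  3  2  3  0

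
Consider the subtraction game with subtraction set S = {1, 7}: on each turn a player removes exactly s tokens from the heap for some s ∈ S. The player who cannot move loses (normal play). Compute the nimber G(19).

G(0) = 0
G(1) = mex{0} = 1
G(2) = mex{1} = 0
G(3) = mex{0} = 1
G(4) = mex{1} = 0
G(5) = mex{0} = 1
G(6) = mex{1} = 0
G(7) = mex{0,0} = 1
G(8) = mex{1,1} = 0
G(9) = mex{0,0} = 1
G(10) = mex{1,1} = 0
G(11) = mex{0,0} = 1
G(12) = mex{1,1} = 0
G(13) = mex{0,0} = 1
G(14) = mex{1,1} = 0
G(15) = mex{0,0} = 1
G(16) = mex{1,1} = 0
G(17) = mex{0,0} = 1
G(18) = mex{1,1} = 0
G(19) = mex{0,0} = 1

1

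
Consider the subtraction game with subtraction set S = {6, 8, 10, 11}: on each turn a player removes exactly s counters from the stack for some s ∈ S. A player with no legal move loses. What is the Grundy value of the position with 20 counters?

G(0) = 0
G(1) = mex{} = 0
G(2) = mex{} = 0
G(3) = mex{} = 0
G(4) = mex{} = 0
G(5) = mex{} = 0
G(6) = mex{0} = 1
G(7) = mex{0} = 1
G(8) = mex{0,0} = 1
G(9) = mex{0,0} = 1
G(10) = mex{0,0,0} = 1
G(11) = mex{0,0,0,0} = 1
G(12) = mex{1,0,0,0} = 2
G(13) = mex{1,0,0,0} = 2
G(14) = mex{1,1,0,0} = 2
G(15) = mex{1,1,0,0} = 2
G(16) = mex{1,1,1,0} = 2
G(17) = mex{1,1,1,1} = 0
G(18) = mex{2,1,1,1} = 0
G(19) = mex{2,1,1,1} = 0
G(20) = mex{2,2,1,1} = 0

0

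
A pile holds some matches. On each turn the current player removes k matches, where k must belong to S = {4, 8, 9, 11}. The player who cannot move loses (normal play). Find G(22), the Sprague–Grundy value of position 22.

n :  0  1  2  3  4  5  6  7  8  9 10 11 12 13 14 15 16 17 18 19 20 21 22
G :  0  0  0  0  1  1  1  1  2  2  2  2  3  3  3  0  0  0  0  1  1  1  1

1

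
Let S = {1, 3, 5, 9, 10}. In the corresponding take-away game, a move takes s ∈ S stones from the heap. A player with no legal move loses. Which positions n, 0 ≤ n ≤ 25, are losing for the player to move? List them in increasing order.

G(0) = 0
G(1) = mex{0} = 1
G(2) = mex{1} = 0
G(3) = mex{0,0} = 1
G(4) = mex{1,1} = 0
G(5) = mex{0,0,0} = 1
G(6) = mex{1,1,1} = 0
G(7) = mex{0,0,0} = 1
G(8) = mex{1,1,1} = 0
G(9) = mex{0,0,0,0} = 1
G(10) = mex{1,1,1,1,0} = 2
G(11) = mex{2,0,0,0,1} = 3
G(12) = mex{3,1,1,1,0} = 2
G(13) = mex{2,2,0,0,1} = 3
G(14) = mex{3,3,1,1,0} = 2
G(15) = mex{2,2,2,0,1} = 3
G(16) = mex{3,3,3,1,0} = 2
G(17) = mex{2,2,2,0,1} = 3
G(18) = mex{3,3,3,1,0} = 2
G(19) = mex{2,2,2,2,1} = 0
G(20) = mex{0,3,3,3,2} = 1
G(21) = mex{1,2,2,2,3} = 0
G(22) = mex{0,0,3,3,2} = 1
G(23) = mex{1,1,2,2,3} = 0
G(24) = mex{0,0,0,3,2} = 1
G(25) = mex{1,1,1,2,3} = 0
P-positions are exactly the n with G(n) = 0.

0, 2, 4, 6, 8, 19, 21, 23, 25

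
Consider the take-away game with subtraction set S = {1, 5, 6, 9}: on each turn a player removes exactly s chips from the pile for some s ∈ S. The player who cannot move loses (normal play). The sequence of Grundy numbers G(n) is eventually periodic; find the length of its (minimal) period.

n :  0  1  2  3  4  5  6  7  8  9 10 11 12 13 14 15 16 17 18 19 20 21 22 23 24 25
G :  0  1  0  1  0  1  2  3  2  3  2  3  0  1  0  1  0  1  2  3  2  3  2  3  0  1
G(n+12) = G(n) holds for n = 0,…,8 (a full window of length max(S) = 9), so the sequence is purely periodic with period 12.

12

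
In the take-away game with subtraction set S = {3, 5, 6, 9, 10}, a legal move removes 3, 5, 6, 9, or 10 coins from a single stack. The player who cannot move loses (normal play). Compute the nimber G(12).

4

G(0) = 0
G(1) = mex{} = 0
G(2) = mex{} = 0
G(3) = mex{0} = 1
G(4) = mex{0} = 1
G(5) = mex{0,0} = 1
G(6) = mex{1,0,0} = 2
G(7) = mex{1,0,0} = 2
G(8) = mex{1,1,0} = 2
G(9) = mex{2,1,1,0} = 3
G(10) = mex{2,1,1,0,0} = 3
G(11) = mex{2,2,1,0,0} = 3
G(12) = mex{3,2,2,1,0} = 4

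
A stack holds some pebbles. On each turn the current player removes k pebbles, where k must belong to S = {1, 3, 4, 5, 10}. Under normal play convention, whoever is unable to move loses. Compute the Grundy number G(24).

4

n :  0  1  2  3  4  5  6  7  8  9 10 11 12 13 14 15 16 17 18 19 20 21 22 23 24
G :  0  1  0  1  2  3  2  3  0  1  4  5  2  3  0  1  0  1  2  3  2  3  0  1  4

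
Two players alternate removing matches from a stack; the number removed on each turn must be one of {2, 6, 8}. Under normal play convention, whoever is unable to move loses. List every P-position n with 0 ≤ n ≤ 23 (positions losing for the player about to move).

G(0) = 0
G(1) = mex{} = 0
G(2) = mex{0} = 1
G(3) = mex{0} = 1
G(4) = mex{1} = 0
G(5) = mex{1} = 0
G(6) = mex{0,0} = 1
G(7) = mex{0,0} = 1
G(8) = mex{1,1,0} = 2
G(9) = mex{1,1,0} = 2
G(10) = mex{2,0,1} = 3
G(11) = mex{2,0,1} = 3
G(12) = mex{3,1,0} = 2
G(13) = mex{3,1,0} = 2
G(14) = mex{2,2,1} = 0
G(15) = mex{2,2,1} = 0
G(16) = mex{0,3,2} = 1
G(17) = mex{0,3,2} = 1
G(18) = mex{1,2,3} = 0
G(19) = mex{1,2,3} = 0
G(20) = mex{0,0,2} = 1
G(21) = mex{0,0,2} = 1
G(22) = mex{1,1,0} = 2
G(23) = mex{1,1,0} = 2
P-positions are exactly the n with G(n) = 0.

0, 1, 4, 5, 14, 15, 18, 19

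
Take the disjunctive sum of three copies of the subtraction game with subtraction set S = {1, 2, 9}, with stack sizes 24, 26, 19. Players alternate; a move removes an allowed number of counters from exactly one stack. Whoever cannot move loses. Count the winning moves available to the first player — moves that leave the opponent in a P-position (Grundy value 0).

2

All stacks use S = {1, 2, 9}:
G(0) = 0
G(1) = mex{0} = 1
G(2) = mex{1,0} = 2
G(3) = mex{2,1} = 0
G(4) = mex{0,2} = 1
G(5) = mex{1,0} = 2
G(6) = mex{2,1} = 0
G(7) = mex{0,2} = 1
G(8) = mex{1,0} = 2
G(9) = mex{2,1,0} = 3
G(10) = mex{3,2,1} = 0
G(11) = mex{0,3,2} = 1
G(12) = mex{1,0,0} = 2
G(13) = mex{2,1,1} = 0
G(14) = mex{0,2,2} = 1
G(15) = mex{1,0,0} = 2
G(16) = mex{2,1,1} = 0
G(17) = mex{0,2,2} = 1
G(18) = mex{1,0,3} = 2
G(19) = mex{2,1,0} = 3
G(20) = mex{3,2,1} = 0
G(21) = mex{0,3,2} = 1
G(22) = mex{1,0,0} = 2
G(23) = mex{2,1,1} = 0
G(24) = mex{0,2,2} = 1
G(25) = mex{1,0,0} = 2
G(26) = mex{2,1,1} = 0
Stack A: G(24) = 1.
Stack B: G(26) = 0.
Stack C: G(19) = 3.
Combined Grundy value = 1 ⊕ 0 ⊕ 3 = 2.
A winning move leaves total XOR = 0, i.e. changes one component's Grundy value g to g ⊕ X where X is the current total.
Stack A: need g' = 1⊕2 = 3. Options: 24−1→G=0, 24−2→G=2, 24−9→G=2. Hits: 0.
Stack B: need g' = 0⊕2 = 2. Options: 26−1→G=2, 26−2→G=1, 26−9→G=1. Hits: 1.
Stack C: need g' = 3⊕2 = 1. Options: 19−1→G=2, 19−2→G=1, 19−9→G=0. Hits: 1.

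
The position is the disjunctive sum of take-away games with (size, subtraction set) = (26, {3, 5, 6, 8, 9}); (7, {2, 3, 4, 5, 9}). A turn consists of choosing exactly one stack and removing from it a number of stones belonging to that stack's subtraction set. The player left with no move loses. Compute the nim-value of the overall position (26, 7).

0

Stack A, S = {3, 5, 6, 8, 9}:
G(0) = 0
G(1) = mex{} = 0
G(2) = mex{} = 0
G(3) = mex{0} = 1
G(4) = mex{0} = 1
G(5) = mex{0,0} = 1
G(6) = mex{1,0,0} = 2
G(7) = mex{1,0,0} = 2
G(8) = mex{1,1,0,0} = 2
G(9) = mex{2,1,1,0,0} = 3
G(10) = mex{2,1,1,0,0} = 3
G(11) = mex{2,2,1,1,0} = 3
G(12) = mex{3,2,2,1,1} = 0
G(13) = mex{3,2,2,1,1} = 0
G(14) = mex{3,3,2,2,1} = 0
G(15) = mex{0,3,3,2,2} = 1
G(16) = mex{0,3,3,2,2} = 1
G(17) = mex{0,0,3,3,2} = 1
G(18) = mex{1,0,0,3,3} = 2
G(19) = mex{1,0,0,3,3} = 2
G(20) = mex{1,1,0,0,3} = 2
G(21) = mex{2,1,1,0,0} = 3
G(22) = mex{2,1,1,0,0} = 3
G(23) = mex{2,2,1,1,0} = 3
G(24) = mex{3,2,2,1,1} = 0
G(25) = mex{3,2,2,1,1} = 0
G(26) = mex{3,3,2,2,1} = 0
G_A(26) = 0.
Stack B, S = {2, 3, 4, 5, 9}:
G(0) = 0
G(1) = mex{} = 0
G(2) = mex{0} = 1
G(3) = mex{0,0} = 1
G(4) = mex{1,0,0} = 2
G(5) = mex{1,1,0,0} = 2
G(6) = mex{2,1,1,0} = 3
G(7) = mex{2,2,1,1} = 0
G_B(7) = 0.
Combined Grundy value = 0 ⊕ 0 = 0.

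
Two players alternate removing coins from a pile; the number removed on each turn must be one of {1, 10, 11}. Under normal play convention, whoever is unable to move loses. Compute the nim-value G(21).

G(0) = 0
G(1) = mex{0} = 1
G(2) = mex{1} = 0
G(3) = mex{0} = 1
G(4) = mex{1} = 0
G(5) = mex{0} = 1
G(6) = mex{1} = 0
G(7) = mex{0} = 1
G(8) = mex{1} = 0
G(9) = mex{0} = 1
G(10) = mex{1,0} = 2
G(11) = mex{2,1,0} = 3
G(12) = mex{3,0,1} = 2
G(13) = mex{2,1,0} = 3
G(14) = mex{3,0,1} = 2
G(15) = mex{2,1,0} = 3
G(16) = mex{3,0,1} = 2
G(17) = mex{2,1,0} = 3
G(18) = mex{3,0,1} = 2
G(19) = mex{2,1,0} = 3
G(20) = mex{3,2,1} = 0
G(21) = mex{0,3,2} = 1

1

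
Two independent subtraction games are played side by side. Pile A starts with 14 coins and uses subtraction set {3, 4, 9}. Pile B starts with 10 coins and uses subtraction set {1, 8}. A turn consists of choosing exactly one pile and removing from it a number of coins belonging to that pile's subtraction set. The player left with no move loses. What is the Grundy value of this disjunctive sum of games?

Pile A, S = {3, 4, 9}:
G(0) = 0
G(1) = mex{} = 0
G(2) = mex{} = 0
G(3) = mex{0} = 1
G(4) = mex{0,0} = 1
G(5) = mex{0,0} = 1
G(6) = mex{1,0} = 2
G(7) = mex{1,1} = 0
G(8) = mex{1,1} = 0
G(9) = mex{2,1,0} = 3
G(10) = mex{0,2,0} = 1
G(11) = mex{0,0,0} = 1
G(12) = mex{3,0,1} = 2
G(13) = mex{1,3,1} = 0
G(14) = mex{1,1,1} = 0
G_A(14) = 0.
Pile B, S = {1, 8}:
G(0) = 0
G(1) = mex{0} = 1
G(2) = mex{1} = 0
G(3) = mex{0} = 1
G(4) = mex{1} = 0
G(5) = mex{0} = 1
G(6) = mex{1} = 0
G(7) = mex{0} = 1
G(8) = mex{1,0} = 2
G(9) = mex{2,1} = 0
G(10) = mex{0,0} = 1
G_B(10) = 1.
Combined Grundy value = 0 ⊕ 1 = 1.

1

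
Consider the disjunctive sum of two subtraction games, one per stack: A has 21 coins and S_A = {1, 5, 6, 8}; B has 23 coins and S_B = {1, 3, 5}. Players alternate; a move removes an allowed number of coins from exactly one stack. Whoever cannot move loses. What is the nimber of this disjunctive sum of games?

3

Stack A, S = {1, 5, 6, 8}:
n :  0  1  2  3  4  5  6  7  8  9 10 11 12 13 14 15 16 17 18 19 20 21
G :  0  1  0  1  0  1  2  3  2  3  2  0  1  0  1  0  1  2  3  2  3  2
G_A(21) = 2.
Stack B, S = {1, 3, 5}:
n :  0  1  2  3  4  5  6  7  8  9 10 11 12 13 14 15 16 17 18 19 20 21 22 23
G :  0  1  0  1  0  1  0  1  0  1  0  1  0  1  0  1  0  1  0  1  0  1  0  1
G_B(23) = 1.
Combined Grundy value = 2 ⊕ 1 = 3.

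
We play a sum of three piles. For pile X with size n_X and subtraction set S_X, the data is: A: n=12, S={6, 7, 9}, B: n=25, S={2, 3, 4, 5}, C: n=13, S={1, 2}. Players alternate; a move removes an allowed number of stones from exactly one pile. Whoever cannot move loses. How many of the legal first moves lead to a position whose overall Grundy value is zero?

2

Pile A, S = {6, 7, 9}:
G(0) = 0
G(1) = mex{} = 0
G(2) = mex{} = 0
G(3) = mex{} = 0
G(4) = mex{} = 0
G(5) = mex{} = 0
G(6) = mex{0} = 1
G(7) = mex{0,0} = 1
G(8) = mex{0,0} = 1
G(9) = mex{0,0,0} = 1
G(10) = mex{0,0,0} = 1
G(11) = mex{0,0,0} = 1
G(12) = mex{1,0,0} = 2
G_A(12) = 2.
Pile B, S = {2, 3, 4, 5}:
n :  0  1  2  3  4  5  6  7  8  9 10 11 12 13 14 15 16 17 18 19 20 21 22 23 24 25
G :  0  0  1  1  2  2  3  0  0  1  1  2  2  3  0  0  1  1  2  2  3  0  0  1  1  2
G_B(25) = 2.
Pile C, S = {1, 2}:
G(0) = 0
G(1) = mex{0} = 1
G(2) = mex{1,0} = 2
G(3) = mex{2,1} = 0
G(4) = mex{0,2} = 1
G(5) = mex{1,0} = 2
G(6) = mex{2,1} = 0
G(7) = mex{0,2} = 1
G(8) = mex{1,0} = 2
G(9) = mex{2,1} = 0
G(10) = mex{0,2} = 1
G(11) = mex{1,0} = 2
G(12) = mex{2,1} = 0
G(13) = mex{0,2} = 1
G_C(13) = 1.
Combined Grundy value = 2 ⊕ 2 ⊕ 1 = 1.
A winning move leaves total XOR = 0, i.e. changes one component's Grundy value g to g ⊕ X where X is the current total.
Pile A: need g' = 2⊕1 = 3. Options: 12−6→G=1, 12−7→G=0, 12−9→G=0. Hits: 0.
Pile B: need g' = 2⊕1 = 3. Options: 25−2→G=1, 25−3→G=0, 25−4→G=0, 25−5→G=3. Hits: 1.
Pile C: need g' = 1⊕1 = 0. Options: 13−1→G=0, 13−2→G=2. Hits: 1.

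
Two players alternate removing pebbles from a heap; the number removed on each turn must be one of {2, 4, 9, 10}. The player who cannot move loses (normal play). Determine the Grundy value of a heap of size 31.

G(0) = 0
G(1) = mex{} = 0
G(2) = mex{0} = 1
G(3) = mex{0} = 1
G(4) = mex{1,0} = 2
G(5) = mex{1,0} = 2
G(6) = mex{2,1} = 0
G(7) = mex{2,1} = 0
G(8) = mex{0,2} = 1
G(9) = mex{0,2,0} = 1
G(10) = mex{1,0,0,0} = 2
G(11) = mex{1,0,1,0} = 2
G(12) = mex{2,1,1,1} = 0
G(13) = mex{2,1,2,1} = 0
G(14) = mex{0,2,2,2} = 1
G(15) = mex{0,2,0,2} = 1
G(16) = mex{1,0,0,0} = 2
G(17) = mex{1,0,1,0} = 2
G(18) = mex{2,1,1,1} = 0
G(19) = mex{2,1,2,1} = 0
G(20) = mex{0,2,2,2} = 1
G(21) = mex{0,2,0,2} = 1
G(22) = mex{1,0,0,0} = 2
G(23) = mex{1,0,1,0} = 2
G(24) = mex{2,1,1,1} = 0
G(25) = mex{2,1,2,1} = 0
G(26) = mex{0,2,2,2} = 1
G(27) = mex{0,2,0,2} = 1
G(28) = mex{1,0,0,0} = 2
G(29) = mex{1,0,1,0} = 2
G(30) = mex{2,1,1,1} = 0
G(31) = mex{2,1,2,1} = 0

0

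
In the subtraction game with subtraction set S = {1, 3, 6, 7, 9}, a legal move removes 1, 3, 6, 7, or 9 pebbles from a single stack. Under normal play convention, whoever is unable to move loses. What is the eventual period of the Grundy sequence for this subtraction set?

n :  0  1  2  3  4  5  6  7  8  9 10 11 12 13 14 15 16 17 18 19 20 21 22 23 24 25
G :  0  1  0  1  0  1  2  3  2  3  2  3  0  1  0  1  0  1  2  3  2  3  2  3  0  1
G(n+12) = G(n) holds for n = 0,…,8 (a full window of length max(S) = 9), so the sequence is purely periodic with period 12.

12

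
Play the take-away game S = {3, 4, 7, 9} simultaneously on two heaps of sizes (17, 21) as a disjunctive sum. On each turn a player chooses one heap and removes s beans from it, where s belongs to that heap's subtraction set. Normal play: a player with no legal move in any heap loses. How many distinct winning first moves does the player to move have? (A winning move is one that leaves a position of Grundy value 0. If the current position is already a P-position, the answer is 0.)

All heaps use S = {3, 4, 7, 9}:
G(0) = 0
G(1) = mex{} = 0
G(2) = mex{} = 0
G(3) = mex{0} = 1
G(4) = mex{0,0} = 1
G(5) = mex{0,0} = 1
G(6) = mex{1,0} = 2
G(7) = mex{1,1,0} = 2
G(8) = mex{1,1,0} = 2
G(9) = mex{2,1,0,0} = 3
G(10) = mex{2,2,1,0} = 3
G(11) = mex{2,2,1,0} = 3
G(12) = mex{3,2,1,1} = 0
G(13) = mex{3,3,2,1} = 0
G(14) = mex{3,3,2,1} = 0
G(15) = mex{0,3,2,2} = 1
G(16) = mex{0,0,3,2} = 1
G(17) = mex{0,0,3,2} = 1
G(18) = mex{1,0,3,3} = 2
G(19) = mex{1,1,0,3} = 2
G(20) = mex{1,1,0,3} = 2
G(21) = mex{2,1,0,0} = 3
Heap A: G(17) = 1.
Heap B: G(21) = 3.
Combined Grundy value = 1 ⊕ 3 = 2.
A winning move leaves total XOR = 0, i.e. changes one component's Grundy value g to g ⊕ X where X is the current total.
Heap A: need g' = 1⊕2 = 3. Options: 17−3→G=0, 17−4→G=0, 17−7→G=3, 17−9→G=2. Hits: 1.
Heap B: need g' = 3⊕2 = 1. Options: 21−3→G=2, 21−4→G=1, 21−7→G=0, 21−9→G=0. Hits: 1.

2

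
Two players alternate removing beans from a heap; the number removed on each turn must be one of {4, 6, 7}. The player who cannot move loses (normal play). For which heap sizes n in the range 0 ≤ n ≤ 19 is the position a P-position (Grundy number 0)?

n :  0  1  2  3  4  5  6  7  8  9 10 11 12 13 14 15 16 17 18 19
G :  0  0  0  0  1  1  1  1  2  2  2  0  0  0  0  1  1  1  1  2
P-positions are exactly the n with G(n) = 0.

0, 1, 2, 3, 11, 12, 13, 14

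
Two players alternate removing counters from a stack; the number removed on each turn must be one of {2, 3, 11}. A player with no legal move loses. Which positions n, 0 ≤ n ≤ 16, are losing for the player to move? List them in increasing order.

0, 1, 5, 6, 10, 14, 15

G(0) = 0
G(1) = mex{} = 0
G(2) = mex{0} = 1
G(3) = mex{0,0} = 1
G(4) = mex{1,0} = 2
G(5) = mex{1,1} = 0
G(6) = mex{2,1} = 0
G(7) = mex{0,2} = 1
G(8) = mex{0,0} = 1
G(9) = mex{1,0} = 2
G(10) = mex{1,1} = 0
G(11) = mex{2,1,0} = 3
G(12) = mex{0,2,0} = 1
G(13) = mex{3,0,1} = 2
G(14) = mex{1,3,1} = 0
G(15) = mex{2,1,2} = 0
G(16) = mex{0,2,0} = 1
P-positions are exactly the n with G(n) = 0.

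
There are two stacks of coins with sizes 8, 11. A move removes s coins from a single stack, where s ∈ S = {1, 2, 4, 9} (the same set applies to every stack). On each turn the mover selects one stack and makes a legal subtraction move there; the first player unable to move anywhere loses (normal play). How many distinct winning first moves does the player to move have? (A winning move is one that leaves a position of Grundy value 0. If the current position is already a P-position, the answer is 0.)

2

All stacks use S = {1, 2, 4, 9}:
G(0) = 0
G(1) = mex{0} = 1
G(2) = mex{1,0} = 2
G(3) = mex{2,1} = 0
G(4) = mex{0,2,0} = 1
G(5) = mex{1,0,1} = 2
G(6) = mex{2,1,2} = 0
G(7) = mex{0,2,0} = 1
G(8) = mex{1,0,1} = 2
G(9) = mex{2,1,2,0} = 3
G(10) = mex{3,2,0,1} = 4
G(11) = mex{4,3,1,2} = 0
Stack A: G(8) = 2.
Stack B: G(11) = 0.
Combined Grundy value = 2 ⊕ 0 = 2.
A winning move leaves total XOR = 0, i.e. changes one component's Grundy value g to g ⊕ X where X is the current total.
Stack A: need g' = 2⊕2 = 0. Options: 8−1→G=1, 8−2→G=0, 8−4→G=1. Hits: 1.
Stack B: need g' = 0⊕2 = 2. Options: 11−1→G=4, 11−2→G=3, 11−4→G=1, 11−9→G=2. Hits: 1.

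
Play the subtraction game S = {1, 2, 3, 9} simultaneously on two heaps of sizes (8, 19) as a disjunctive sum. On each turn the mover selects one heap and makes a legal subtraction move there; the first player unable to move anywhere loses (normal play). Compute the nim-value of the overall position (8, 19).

All heaps use S = {1, 2, 3, 9}:
G(0) = 0
G(1) = mex{0} = 1
G(2) = mex{1,0} = 2
G(3) = mex{2,1,0} = 3
G(4) = mex{3,2,1} = 0
G(5) = mex{0,3,2} = 1
G(6) = mex{1,0,3} = 2
G(7) = mex{2,1,0} = 3
G(8) = mex{3,2,1} = 0
G(9) = mex{0,3,2,0} = 1
G(10) = mex{1,0,3,1} = 2
G(11) = mex{2,1,0,2} = 3
G(12) = mex{3,2,1,3} = 0
G(13) = mex{0,3,2,0} = 1
G(14) = mex{1,0,3,1} = 2
G(15) = mex{2,1,0,2} = 3
G(16) = mex{3,2,1,3} = 0
G(17) = mex{0,3,2,0} = 1
G(18) = mex{1,0,3,1} = 2
G(19) = mex{2,1,0,2} = 3
Heap A: G(8) = 0.
Heap B: G(19) = 3.
Combined Grundy value = 0 ⊕ 3 = 3.

3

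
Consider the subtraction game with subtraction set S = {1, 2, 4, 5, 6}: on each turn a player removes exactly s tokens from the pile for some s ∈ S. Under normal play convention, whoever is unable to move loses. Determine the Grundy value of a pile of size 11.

1

n :  0  1  2  3  4  5  6  7  8  9 10 11
G :  0  1  2  0  1  2  3  4  5  3  0  1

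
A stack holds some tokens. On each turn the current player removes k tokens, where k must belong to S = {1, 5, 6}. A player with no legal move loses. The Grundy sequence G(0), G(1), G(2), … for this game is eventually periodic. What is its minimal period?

G(0) = 0
G(1) = mex{0} = 1
G(2) = mex{1} = 0
G(3) = mex{0} = 1
G(4) = mex{1} = 0
G(5) = mex{0,0} = 1
G(6) = mex{1,1,0} = 2
G(7) = mex{2,0,1} = 3
G(8) = mex{3,1,0} = 2
G(9) = mex{2,0,1} = 3
G(10) = mex{3,1,0} = 2
G(11) = mex{2,2,1} = 0
G(12) = mex{0,3,2} = 1
G(13) = mex{1,2,3} = 0
G(14) = mex{0,3,2} = 1
G(15) = mex{1,2,3} = 0
G(16) = mex{0,0,2} = 1
G(17) = mex{1,1,0} = 2
G(18) = mex{2,0,1} = 3
G(19) = mex{3,1,0} = 2
G(20) = mex{2,0,1} = 3
G(21) = mex{3,1,0} = 2
G(22) = mex{2,2,1} = 0
G(23) = mex{0,3,2} = 1
G(n+11) = G(n) holds for n = 0,…,5 (a full window of length max(S) = 6), so the sequence is purely periodic with period 11.

11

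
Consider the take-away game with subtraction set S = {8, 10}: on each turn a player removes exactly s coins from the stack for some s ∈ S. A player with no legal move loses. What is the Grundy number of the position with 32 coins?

1

G(0) = 0
G(1) = mex{} = 0
G(2) = mex{} = 0
G(3) = mex{} = 0
G(4) = mex{} = 0
G(5) = mex{} = 0
G(6) = mex{} = 0
G(7) = mex{} = 0
G(8) = mex{0} = 1
G(9) = mex{0} = 1
G(10) = mex{0,0} = 1
G(11) = mex{0,0} = 1
G(12) = mex{0,0} = 1
G(13) = mex{0,0} = 1
G(14) = mex{0,0} = 1
G(15) = mex{0,0} = 1
G(16) = mex{1,0} = 2
G(17) = mex{1,0} = 2
G(18) = mex{1,1} = 0
G(19) = mex{1,1} = 0
G(20) = mex{1,1} = 0
G(21) = mex{1,1} = 0
G(22) = mex{1,1} = 0
G(23) = mex{1,1} = 0
G(24) = mex{2,1} = 0
G(25) = mex{2,1} = 0
G(26) = mex{0,2} = 1
G(27) = mex{0,2} = 1
G(28) = mex{0,0} = 1
G(29) = mex{0,0} = 1
G(30) = mex{0,0} = 1
G(31) = mex{0,0} = 1
G(32) = mex{0,0} = 1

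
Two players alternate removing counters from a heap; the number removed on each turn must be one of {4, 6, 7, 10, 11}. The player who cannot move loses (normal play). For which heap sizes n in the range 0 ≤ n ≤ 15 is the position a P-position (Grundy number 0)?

0, 1, 2, 3, 15

n :  0  1  2  3  4  5  6  7  8  9 10 11 12 13 14 15
G :  0  0  0  0  1  1  1  1  2  2  2  2  3  3  3  0
P-positions are exactly the n with G(n) = 0.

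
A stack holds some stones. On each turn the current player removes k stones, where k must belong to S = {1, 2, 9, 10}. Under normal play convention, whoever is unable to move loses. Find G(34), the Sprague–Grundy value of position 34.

G(0) = 0
G(1) = mex{0} = 1
G(2) = mex{1,0} = 2
G(3) = mex{2,1} = 0
G(4) = mex{0,2} = 1
G(5) = mex{1,0} = 2
G(6) = mex{2,1} = 0
G(7) = mex{0,2} = 1
G(8) = mex{1,0} = 2
G(9) = mex{2,1,0} = 3
G(10) = mex{3,2,1,0} = 4
G(11) = mex{4,3,2,1} = 0
G(12) = mex{0,4,0,2} = 1
G(13) = mex{1,0,1,0} = 2
G(14) = mex{2,1,2,1} = 0
G(15) = mex{0,2,0,2} = 1
G(16) = mex{1,0,1,0} = 2
G(17) = mex{2,1,2,1} = 0
G(18) = mex{0,2,3,2} = 1
G(19) = mex{1,0,4,3} = 2
G(20) = mex{2,1,0,4} = 3
G(21) = mex{3,2,1,0} = 4
G(22) = mex{4,3,2,1} = 0
G(23) = mex{0,4,0,2} = 1
G(24) = mex{1,0,1,0} = 2
G(25) = mex{2,1,2,1} = 0
G(26) = mex{0,2,0,2} = 1
G(27) = mex{1,0,1,0} = 2
G(28) = mex{2,1,2,1} = 0
G(29) = mex{0,2,3,2} = 1
G(30) = mex{1,0,4,3} = 2
G(31) = mex{2,1,0,4} = 3
G(32) = mex{3,2,1,0} = 4
G(33) = mex{4,3,2,1} = 0
G(34) = mex{0,4,0,2} = 1

1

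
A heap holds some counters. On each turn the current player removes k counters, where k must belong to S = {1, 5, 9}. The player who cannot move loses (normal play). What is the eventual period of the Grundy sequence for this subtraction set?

2

G(0) = 0
G(1) = mex{0} = 1
G(2) = mex{1} = 0
G(3) = mex{0} = 1
G(4) = mex{1} = 0
G(5) = mex{0,0} = 1
G(6) = mex{1,1} = 0
G(7) = mex{0,0} = 1
G(8) = mex{1,1} = 0
G(9) = mex{0,0,0} = 1
G(10) = mex{1,1,1} = 0
G(11) = mex{0,0,0} = 1
G(12) = mex{1,1,1} = 0
G(13) = mex{0,0,0} = 1
G(14) = mex{1,1,1} = 0
G(n+2) = G(n) holds for n = 0,…,8 (a full window of length max(S) = 9), so the sequence is purely periodic with period 2.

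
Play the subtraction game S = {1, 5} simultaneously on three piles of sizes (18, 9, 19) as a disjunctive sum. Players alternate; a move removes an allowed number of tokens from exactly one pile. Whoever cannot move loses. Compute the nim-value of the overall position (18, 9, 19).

All piles use S = {1, 5}:
G(0) = 0
G(1) = mex{0} = 1
G(2) = mex{1} = 0
G(3) = mex{0} = 1
G(4) = mex{1} = 0
G(5) = mex{0,0} = 1
G(6) = mex{1,1} = 0
G(7) = mex{0,0} = 1
G(8) = mex{1,1} = 0
G(9) = mex{0,0} = 1
G(10) = mex{1,1} = 0
G(11) = mex{0,0} = 1
G(12) = mex{1,1} = 0
G(13) = mex{0,0} = 1
G(14) = mex{1,1} = 0
G(15) = mex{0,0} = 1
G(16) = mex{1,1} = 0
G(17) = mex{0,0} = 1
G(18) = mex{1,1} = 0
G(19) = mex{0,0} = 1
Pile A: G(18) = 0.
Pile B: G(9) = 1.
Pile C: G(19) = 1.
Combined Grundy value = 0 ⊕ 1 ⊕ 1 = 0.

0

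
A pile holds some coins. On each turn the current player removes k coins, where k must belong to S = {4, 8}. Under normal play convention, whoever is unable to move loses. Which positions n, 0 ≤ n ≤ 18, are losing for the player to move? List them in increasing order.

0, 1, 2, 3, 12, 13, 14, 15

n :  0  1  2  3  4  5  6  7  8  9 10 11 12 13 14 15 16 17 18
G :  0  0  0  0  1  1  1  1  2  2  2  2  0  0  0  0  1  1  1
P-positions are exactly the n with G(n) = 0.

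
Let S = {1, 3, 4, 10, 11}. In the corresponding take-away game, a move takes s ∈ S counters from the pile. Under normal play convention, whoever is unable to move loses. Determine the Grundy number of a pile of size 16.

n :  0  1  2  3  4  5  6  7  8  9 10 11 12 13 14 15 16
G :  0  1  0  1  2  3  2  0  1  0  1  2  3  2  0  1  0

0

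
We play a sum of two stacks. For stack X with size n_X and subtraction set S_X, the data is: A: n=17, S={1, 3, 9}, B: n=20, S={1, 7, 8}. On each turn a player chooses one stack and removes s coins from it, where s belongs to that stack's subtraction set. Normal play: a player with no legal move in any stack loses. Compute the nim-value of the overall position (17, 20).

Stack A, S = {1, 3, 9}:
G(0) = 0
G(1) = mex{0} = 1
G(2) = mex{1} = 0
G(3) = mex{0,0} = 1
G(4) = mex{1,1} = 0
G(5) = mex{0,0} = 1
G(6) = mex{1,1} = 0
G(7) = mex{0,0} = 1
G(8) = mex{1,1} = 0
G(9) = mex{0,0,0} = 1
G(10) = mex{1,1,1} = 0
G(11) = mex{0,0,0} = 1
G(12) = mex{1,1,1} = 0
G(13) = mex{0,0,0} = 1
G(14) = mex{1,1,1} = 0
G(15) = mex{0,0,0} = 1
G(16) = mex{1,1,1} = 0
G(17) = mex{0,0,0} = 1
G_A(17) = 1.
Stack B, S = {1, 7, 8}:
n :  0  1  2  3  4  5  6  7  8  9 10 11 12 13 14 15 16 17 18 19 20
G :  0  1  0  1  0  1  0  1  2  3  2  3  2  3  2  0  1  0  1  0  1
G_B(20) = 1.
Combined Grundy value = 1 ⊕ 1 = 0.

0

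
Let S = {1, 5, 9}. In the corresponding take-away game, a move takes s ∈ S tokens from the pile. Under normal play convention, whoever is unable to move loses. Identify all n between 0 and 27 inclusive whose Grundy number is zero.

0, 2, 4, 6, 8, 10, 12, 14, 16, 18, 20, 22, 24, 26

G(0) = 0
G(1) = mex{0} = 1
G(2) = mex{1} = 0
G(3) = mex{0} = 1
G(4) = mex{1} = 0
G(5) = mex{0,0} = 1
G(6) = mex{1,1} = 0
G(7) = mex{0,0} = 1
G(8) = mex{1,1} = 0
G(9) = mex{0,0,0} = 1
G(10) = mex{1,1,1} = 0
G(11) = mex{0,0,0} = 1
G(12) = mex{1,1,1} = 0
G(13) = mex{0,0,0} = 1
G(14) = mex{1,1,1} = 0
G(15) = mex{0,0,0} = 1
G(16) = mex{1,1,1} = 0
G(17) = mex{0,0,0} = 1
G(18) = mex{1,1,1} = 0
G(19) = mex{0,0,0} = 1
G(20) = mex{1,1,1} = 0
G(21) = mex{0,0,0} = 1
G(22) = mex{1,1,1} = 0
G(23) = mex{0,0,0} = 1
G(24) = mex{1,1,1} = 0
G(25) = mex{0,0,0} = 1
G(26) = mex{1,1,1} = 0
G(27) = mex{0,0,0} = 1
P-positions are exactly the n with G(n) = 0.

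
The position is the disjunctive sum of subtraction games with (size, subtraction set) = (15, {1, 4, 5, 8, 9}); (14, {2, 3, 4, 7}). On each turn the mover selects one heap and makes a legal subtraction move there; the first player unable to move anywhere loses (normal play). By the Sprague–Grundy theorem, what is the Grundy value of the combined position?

0

Heap A, S = {1, 4, 5, 8, 9}:
G(0) = 0
G(1) = mex{0} = 1
G(2) = mex{1} = 0
G(3) = mex{0} = 1
G(4) = mex{1,0} = 2
G(5) = mex{2,1,0} = 3
G(6) = mex{3,0,1} = 2
G(7) = mex{2,1,0} = 3
G(8) = mex{3,2,1,0} = 4
G(9) = mex{4,3,2,1,0} = 5
G(10) = mex{5,2,3,0,1} = 4
G(11) = mex{4,3,2,1,0} = 5
G(12) = mex{5,4,3,2,1} = 0
G(13) = mex{0,5,4,3,2} = 1
G(14) = mex{1,4,5,2,3} = 0
G(15) = mex{0,5,4,3,2} = 1
G_A(15) = 1.
Heap B, S = {2, 3, 4, 7}:
G(0) = 0
G(1) = mex{} = 0
G(2) = mex{0} = 1
G(3) = mex{0,0} = 1
G(4) = mex{1,0,0} = 2
G(5) = mex{1,1,0} = 2
G(6) = mex{2,1,1} = 0
G(7) = mex{2,2,1,0} = 3
G(8) = mex{0,2,2,0} = 1
G(9) = mex{3,0,2,1} = 4
G(10) = mex{1,3,0,1} = 2
G(11) = mex{4,1,3,2} = 0
G(12) = mex{2,4,1,2} = 0
G(13) = mex{0,2,4,0} = 1
G(14) = mex{0,0,2,3} = 1
G_B(14) = 1.
Combined Grundy value = 1 ⊕ 1 = 0.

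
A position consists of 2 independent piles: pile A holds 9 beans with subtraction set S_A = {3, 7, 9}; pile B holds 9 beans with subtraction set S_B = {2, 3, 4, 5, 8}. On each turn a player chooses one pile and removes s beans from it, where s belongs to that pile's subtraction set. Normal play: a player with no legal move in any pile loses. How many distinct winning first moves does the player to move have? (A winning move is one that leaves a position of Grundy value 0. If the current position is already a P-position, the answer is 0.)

0

Pile A, S = {3, 7, 9}:
G(0) = 0
G(1) = mex{} = 0
G(2) = mex{} = 0
G(3) = mex{0} = 1
G(4) = mex{0} = 1
G(5) = mex{0} = 1
G(6) = mex{1} = 0
G(7) = mex{1,0} = 2
G(8) = mex{1,0} = 2
G(9) = mex{0,0,0} = 1
G_A(9) = 1.
Pile B, S = {2, 3, 4, 5, 8}:
G(0) = 0
G(1) = mex{} = 0
G(2) = mex{0} = 1
G(3) = mex{0,0} = 1
G(4) = mex{1,0,0} = 2
G(5) = mex{1,1,0,0} = 2
G(6) = mex{2,1,1,0} = 3
G(7) = mex{2,2,1,1} = 0
G(8) = mex{3,2,2,1,0} = 4
G(9) = mex{0,3,2,2,0} = 1
G_B(9) = 1.
Combined Grundy value = 1 ⊕ 1 = 0.
A winning move leaves total XOR = 0, i.e. changes one component's Grundy value g to g ⊕ X where X is the current total.
Pile A: target g' = 1⊕0 = 1, but every legal move changes the Grundy value (mex property), so 0 moves.
Pile B: target g' = 1⊕0 = 1, but every legal move changes the Grundy value (mex property), so 0 moves.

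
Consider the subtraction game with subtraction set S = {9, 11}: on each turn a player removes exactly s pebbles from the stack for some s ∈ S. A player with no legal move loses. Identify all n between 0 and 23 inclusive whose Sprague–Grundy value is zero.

G(0) = 0
G(1) = mex{} = 0
G(2) = mex{} = 0
G(3) = mex{} = 0
G(4) = mex{} = 0
G(5) = mex{} = 0
G(6) = mex{} = 0
G(7) = mex{} = 0
G(8) = mex{} = 0
G(9) = mex{0} = 1
G(10) = mex{0} = 1
G(11) = mex{0,0} = 1
G(12) = mex{0,0} = 1
G(13) = mex{0,0} = 1
G(14) = mex{0,0} = 1
G(15) = mex{0,0} = 1
G(16) = mex{0,0} = 1
G(17) = mex{0,0} = 1
G(18) = mex{1,0} = 2
G(19) = mex{1,0} = 2
G(20) = mex{1,1} = 0
G(21) = mex{1,1} = 0
G(22) = mex{1,1} = 0
G(23) = mex{1,1} = 0
P-positions are exactly the n with G(n) = 0.

0, 1, 2, 3, 4, 5, 6, 7, 8, 20, 21, 22, 23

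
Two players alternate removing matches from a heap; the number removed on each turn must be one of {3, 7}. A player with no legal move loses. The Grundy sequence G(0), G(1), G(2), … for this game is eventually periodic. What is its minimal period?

10

n :  0  1  2  3  4  5  6  7  8  9 10 11 12 13 14 15 16 17 18 19 20 21
G :  0  0  0  1  1  1  0  2  2  1  0  0  0  1  1  1  0  2  2  1  0  0
G(n+10) = G(n) holds for n = 0,…,6 (a full window of length max(S) = 7), so the sequence is purely periodic with period 10.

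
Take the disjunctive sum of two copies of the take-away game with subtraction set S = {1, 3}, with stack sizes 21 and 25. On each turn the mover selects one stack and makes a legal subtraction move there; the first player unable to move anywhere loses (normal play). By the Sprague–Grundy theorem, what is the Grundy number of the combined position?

All stacks use S = {1, 3}:
G(0) = 0
G(1) = mex{0} = 1
G(2) = mex{1} = 0
G(3) = mex{0,0} = 1
G(4) = mex{1,1} = 0
G(5) = mex{0,0} = 1
G(6) = mex{1,1} = 0
G(7) = mex{0,0} = 1
G(8) = mex{1,1} = 0
G(9) = mex{0,0} = 1
G(10) = mex{1,1} = 0
G(11) = mex{0,0} = 1
G(12) = mex{1,1} = 0
G(13) = mex{0,0} = 1
G(14) = mex{1,1} = 0
G(15) = mex{0,0} = 1
G(16) = mex{1,1} = 0
G(17) = mex{0,0} = 1
G(18) = mex{1,1} = 0
G(19) = mex{0,0} = 1
G(20) = mex{1,1} = 0
G(21) = mex{0,0} = 1
G(22) = mex{1,1} = 0
G(23) = mex{0,0} = 1
G(24) = mex{1,1} = 0
G(25) = mex{0,0} = 1
Stack A: G(21) = 1.
Stack B: G(25) = 1.
Combined Grundy value = 1 ⊕ 1 = 0.

0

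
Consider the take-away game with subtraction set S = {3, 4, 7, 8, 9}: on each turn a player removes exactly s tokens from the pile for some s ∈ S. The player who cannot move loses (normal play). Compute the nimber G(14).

0

G(0) = 0
G(1) = mex{} = 0
G(2) = mex{} = 0
G(3) = mex{0} = 1
G(4) = mex{0,0} = 1
G(5) = mex{0,0} = 1
G(6) = mex{1,0} = 2
G(7) = mex{1,1,0} = 2
G(8) = mex{1,1,0,0} = 2
G(9) = mex{2,1,0,0,0} = 3
G(10) = mex{2,2,1,0,0} = 3
G(11) = mex{2,2,1,1,0} = 3
G(12) = mex{3,2,1,1,1} = 0
G(13) = mex{3,3,2,1,1} = 0
G(14) = mex{3,3,2,2,1} = 0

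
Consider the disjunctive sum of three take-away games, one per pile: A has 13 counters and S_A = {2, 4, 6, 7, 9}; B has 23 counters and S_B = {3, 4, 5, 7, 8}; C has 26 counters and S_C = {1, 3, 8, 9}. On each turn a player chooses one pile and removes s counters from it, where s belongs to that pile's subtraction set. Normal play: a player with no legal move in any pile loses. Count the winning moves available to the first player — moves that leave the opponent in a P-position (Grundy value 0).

Pile A, S = {2, 4, 6, 7, 9}:
G(0) = 0
G(1) = mex{} = 0
G(2) = mex{0} = 1
G(3) = mex{0} = 1
G(4) = mex{1,0} = 2
G(5) = mex{1,0} = 2
G(6) = mex{2,1,0} = 3
G(7) = mex{2,1,0,0} = 3
G(8) = mex{3,2,1,0} = 4
G(9) = mex{3,2,1,1,0} = 4
G(10) = mex{4,3,2,1,0} = 5
G(11) = mex{4,3,2,2,1} = 0
G(12) = mex{5,4,3,2,1} = 0
G(13) = mex{0,4,3,3,2} = 1
G_A(13) = 1.
Pile B, S = {3, 4, 5, 7, 8}:
G(0) = 0
G(1) = mex{} = 0
G(2) = mex{} = 0
G(3) = mex{0} = 1
G(4) = mex{0,0} = 1
G(5) = mex{0,0,0} = 1
G(6) = mex{1,0,0} = 2
G(7) = mex{1,1,0,0} = 2
G(8) = mex{1,1,1,0,0} = 2
G(9) = mex{2,1,1,0,0} = 3
G(10) = mex{2,2,1,1,0} = 3
G(11) = mex{2,2,2,1,1} = 0
G(12) = mex{3,2,2,1,1} = 0
G(13) = mex{3,3,2,2,1} = 0
G(14) = mex{0,3,3,2,2} = 1
G(15) = mex{0,0,3,2,2} = 1
G(16) = mex{0,0,0,3,2} = 1
G(17) = mex{1,0,0,3,3} = 2
G(18) = mex{1,1,0,0,3} = 2
G(19) = mex{1,1,1,0,0} = 2
G(20) = mex{2,1,1,0,0} = 3
G(21) = mex{2,2,1,1,0} = 3
G(22) = mex{2,2,2,1,1} = 0
G(23) = mex{3,2,2,1,1} = 0
G_B(23) = 0.
Pile C, S = {1, 3, 8, 9}:
G(0) = 0
G(1) = mex{0} = 1
G(2) = mex{1} = 0
G(3) = mex{0,0} = 1
G(4) = mex{1,1} = 0
G(5) = mex{0,0} = 1
G(6) = mex{1,1} = 0
G(7) = mex{0,0} = 1
G(8) = mex{1,1,0} = 2
G(9) = mex{2,0,1,0} = 3
G(10) = mex{3,1,0,1} = 2
G(11) = mex{2,2,1,0} = 3
G(12) = mex{3,3,0,1} = 2
G(13) = mex{2,2,1,0} = 3
G(14) = mex{3,3,0,1} = 2
G(15) = mex{2,2,1,0} = 3
G(16) = mex{3,3,2,1} = 0
G(17) = mex{0,2,3,2} = 1
G(18) = mex{1,3,2,3} = 0
G(19) = mex{0,0,3,2} = 1
G(20) = mex{1,1,2,3} = 0
G(21) = mex{0,0,3,2} = 1
G(22) = mex{1,1,2,3} = 0
G(23) = mex{0,0,3,2} = 1
G(24) = mex{1,1,0,3} = 2
G(25) = mex{2,0,1,0} = 3
G(26) = mex{3,1,0,1} = 2
G_C(26) = 2.
Combined Grundy value = 1 ⊕ 0 ⊕ 2 = 3.
A winning move leaves total XOR = 0, i.e. changes one component's Grundy value g to g ⊕ X where X is the current total.
Pile A: need g' = 1⊕3 = 2. Options: 13−2→G=0, 13−4→G=4, 13−6→G=3, 13−7→G=3, 13−9→G=2. Hits: 1.
Pile B: need g' = 0⊕3 = 3. Options: 23−3→G=3, 23−4→G=2, 23−5→G=2, 23−7→G=1, 23−8→G=1. Hits: 1.
Pile C: need g' = 2⊕3 = 1. Options: 26−1→G=3, 26−3→G=1, 26−8→G=0, 26−9→G=1. Hits: 2.

4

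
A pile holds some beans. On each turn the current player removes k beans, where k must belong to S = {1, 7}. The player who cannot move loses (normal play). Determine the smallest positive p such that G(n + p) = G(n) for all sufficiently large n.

G(0) = 0
G(1) = mex{0} = 1
G(2) = mex{1} = 0
G(3) = mex{0} = 1
G(4) = mex{1} = 0
G(5) = mex{0} = 1
G(6) = mex{1} = 0
G(7) = mex{0,0} = 1
G(8) = mex{1,1} = 0
G(9) = mex{0,0} = 1
G(10) = mex{1,1} = 0
G(11) = mex{0,0} = 1
G(12) = mex{1,1} = 0
G(13) = mex{0,0} = 1
G(14) = mex{1,1} = 0
G(n+2) = G(n) holds for n = 0,…,6 (a full window of length max(S) = 7), so the sequence is purely periodic with period 2.

2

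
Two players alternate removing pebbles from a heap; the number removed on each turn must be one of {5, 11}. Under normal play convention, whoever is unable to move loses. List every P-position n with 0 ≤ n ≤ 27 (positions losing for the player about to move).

G(0) = 0
G(1) = mex{} = 0
G(2) = mex{} = 0
G(3) = mex{} = 0
G(4) = mex{} = 0
G(5) = mex{0} = 1
G(6) = mex{0} = 1
G(7) = mex{0} = 1
G(8) = mex{0} = 1
G(9) = mex{0} = 1
G(10) = mex{1} = 0
G(11) = mex{1,0} = 2
G(12) = mex{1,0} = 2
G(13) = mex{1,0} = 2
G(14) = mex{1,0} = 2
G(15) = mex{0,0} = 1
G(16) = mex{2,1} = 0
G(17) = mex{2,1} = 0
G(18) = mex{2,1} = 0
G(19) = mex{2,1} = 0
G(20) = mex{1,1} = 0
G(21) = mex{0,0} = 1
G(22) = mex{0,2} = 1
G(23) = mex{0,2} = 1
G(24) = mex{0,2} = 1
G(25) = mex{0,2} = 1
G(26) = mex{1,1} = 0
G(27) = mex{1,0} = 2
P-positions are exactly the n with G(n) = 0.

0, 1, 2, 3, 4, 10, 16, 17, 18, 19, 20, 26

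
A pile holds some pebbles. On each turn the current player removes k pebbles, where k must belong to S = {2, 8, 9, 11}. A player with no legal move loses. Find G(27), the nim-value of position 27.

G(0) = 0
G(1) = mex{} = 0
G(2) = mex{0} = 1
G(3) = mex{0} = 1
G(4) = mex{1} = 0
G(5) = mex{1} = 0
G(6) = mex{0} = 1
G(7) = mex{0} = 1
G(8) = mex{1,0} = 2
G(9) = mex{1,0,0} = 2
G(10) = mex{2,1,0} = 3
G(11) = mex{2,1,1,0} = 3
G(12) = mex{3,0,1,0} = 2
G(13) = mex{3,0,0,1} = 2
G(14) = mex{2,1,0,1} = 3
G(15) = mex{2,1,1,0} = 3
G(16) = mex{3,2,1,0} = 4
G(17) = mex{3,2,2,1} = 0
G(18) = mex{4,3,2,1} = 0
G(19) = mex{0,3,3,2} = 1
G(20) = mex{0,2,3,2} = 1
G(21) = mex{1,2,2,3} = 0
G(22) = mex{1,3,2,3} = 0
G(23) = mex{0,3,3,2} = 1
G(24) = mex{0,4,3,2} = 1
G(25) = mex{1,0,4,3} = 2
G(26) = mex{1,0,0,3} = 2
G(27) = mex{2,1,0,4} = 3

3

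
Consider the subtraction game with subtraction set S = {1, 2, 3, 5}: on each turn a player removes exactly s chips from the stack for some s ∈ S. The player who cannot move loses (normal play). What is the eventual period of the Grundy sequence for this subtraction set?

4

n :  0  1  2  3  4  5  6  7  8  9 10 11 12 13 14
G :  0  1  2  3  0  1  2  3  0  1  2  3  0  1  2
G(n+4) = G(n) holds for n = 0,…,4 (a full window of length max(S) = 5), so the sequence is purely periodic with period 4.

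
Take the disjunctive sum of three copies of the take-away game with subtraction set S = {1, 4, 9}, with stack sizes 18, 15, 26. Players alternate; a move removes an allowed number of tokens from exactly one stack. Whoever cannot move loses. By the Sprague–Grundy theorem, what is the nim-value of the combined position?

0

All stacks use S = {1, 4, 9}:
G(0) = 0
G(1) = mex{0} = 1
G(2) = mex{1} = 0
G(3) = mex{0} = 1
G(4) = mex{1,0} = 2
G(5) = mex{2,1} = 0
G(6) = mex{0,0} = 1
G(7) = mex{1,1} = 0
G(8) = mex{0,2} = 1
G(9) = mex{1,0,0} = 2
G(10) = mex{2,1,1} = 0
G(11) = mex{0,0,0} = 1
G(12) = mex{1,1,1} = 0
G(13) = mex{0,2,2} = 1
G(14) = mex{1,0,0} = 2
G(15) = mex{2,1,1} = 0
G(16) = mex{0,0,0} = 1
G(17) = mex{1,1,1} = 0
G(18) = mex{0,2,2} = 1
G(19) = mex{1,0,0} = 2
G(20) = mex{2,1,1} = 0
G(21) = mex{0,0,0} = 1
G(22) = mex{1,1,1} = 0
G(23) = mex{0,2,2} = 1
G(24) = mex{1,0,0} = 2
G(25) = mex{2,1,1} = 0
G(26) = mex{0,0,0} = 1
Stack A: G(18) = 1.
Stack B: G(15) = 0.
Stack C: G(26) = 1.
Combined Grundy value = 1 ⊕ 0 ⊕ 1 = 0.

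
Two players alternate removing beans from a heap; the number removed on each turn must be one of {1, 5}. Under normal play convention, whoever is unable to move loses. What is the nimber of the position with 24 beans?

n :  0  1  2  3  4  5  6  7  8  9 10 11 12 13 14 15 16 17 18 19 20 21 22 23 24
G :  0  1  0  1  0  1  0  1  0  1  0  1  0  1  0  1  0  1  0  1  0  1  0  1  0

0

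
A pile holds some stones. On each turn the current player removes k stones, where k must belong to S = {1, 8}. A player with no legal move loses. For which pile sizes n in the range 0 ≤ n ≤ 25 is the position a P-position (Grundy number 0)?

0, 2, 4, 6, 9, 11, 13, 15, 18, 20, 22, 24

n :  0  1  2  3  4  5  6  7  8  9 10 11 12 13 14 15 16 17 18 19 20 21 22 23 24 25
G :  0  1  0  1  0  1  0  1  2  0  1  0  1  0  1  0  1  2  0  1  0  1  0  1  0  1
P-positions are exactly the n with G(n) = 0.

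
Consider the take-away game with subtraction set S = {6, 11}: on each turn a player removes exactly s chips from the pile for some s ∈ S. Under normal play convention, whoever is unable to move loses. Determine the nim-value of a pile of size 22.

G(0) = 0
G(1) = mex{} = 0
G(2) = mex{} = 0
G(3) = mex{} = 0
G(4) = mex{} = 0
G(5) = mex{} = 0
G(6) = mex{0} = 1
G(7) = mex{0} = 1
G(8) = mex{0} = 1
G(9) = mex{0} = 1
G(10) = mex{0} = 1
G(11) = mex{0,0} = 1
G(12) = mex{1,0} = 2
G(13) = mex{1,0} = 2
G(14) = mex{1,0} = 2
G(15) = mex{1,0} = 2
G(16) = mex{1,0} = 2
G(17) = mex{1,1} = 0
G(18) = mex{2,1} = 0
G(19) = mex{2,1} = 0
G(20) = mex{2,1} = 0
G(21) = mex{2,1} = 0
G(22) = mex{2,1} = 0

0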